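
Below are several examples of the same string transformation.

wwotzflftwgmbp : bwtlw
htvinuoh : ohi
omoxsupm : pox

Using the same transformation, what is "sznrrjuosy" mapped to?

Rule — keep one character in every 3, starting at position 1 (positions 1st, 4th, 7th, ...), then move the last character to the front.
"sznrrjuosy" → "sruy" → "ysru".

ysru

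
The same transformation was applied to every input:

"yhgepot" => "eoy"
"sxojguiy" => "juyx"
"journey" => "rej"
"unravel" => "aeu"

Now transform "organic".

aio

The transformation: move the first 2 characters to the end (rotate left by 2), then keep every other character starting from the second (positions 2nd, 4th, 6th, ...).
Starting from "organic": after the first operation, "ganicor"; after the second, "aio".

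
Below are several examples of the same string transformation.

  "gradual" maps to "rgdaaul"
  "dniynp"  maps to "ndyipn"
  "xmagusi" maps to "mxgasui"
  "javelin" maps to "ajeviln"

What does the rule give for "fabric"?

afrbci

The rule is to swap each adjacent pair of characters (1↔2, 3↔4, ...).
On "fabric" that produces "afrbci".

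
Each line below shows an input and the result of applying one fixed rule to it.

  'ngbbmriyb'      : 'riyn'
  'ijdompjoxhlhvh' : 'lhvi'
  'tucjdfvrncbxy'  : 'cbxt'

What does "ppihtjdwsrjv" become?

The rule is to swap the first and last characters, then keep only the last 4 characters.
"ppihtjdwsrjv" → "vpihtjdwsrjp" → "srjp".

srjp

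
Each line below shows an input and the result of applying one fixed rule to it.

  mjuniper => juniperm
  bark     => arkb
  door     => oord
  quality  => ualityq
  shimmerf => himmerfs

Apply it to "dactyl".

actyld

The pattern: move the first character to the end.
Applying that to "dactyl" gives "actyld".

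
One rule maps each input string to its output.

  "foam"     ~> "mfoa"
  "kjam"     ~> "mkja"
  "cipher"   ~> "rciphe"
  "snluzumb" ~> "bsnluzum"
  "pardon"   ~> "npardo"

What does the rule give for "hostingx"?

xhosting

What's happening: move the last character to the front.
Applying that to "hostingx" gives "xhosting".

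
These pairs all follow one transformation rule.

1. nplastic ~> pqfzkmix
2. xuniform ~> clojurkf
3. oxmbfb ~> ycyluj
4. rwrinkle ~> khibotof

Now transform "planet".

Each output is the input with this applied: shift every letter 3 places backward in the alphabet (wrapping around), then swap the front and back halves of the string.
Working it through for "planet": intermediate "mixkbq", final "kbqmix".

kbqmix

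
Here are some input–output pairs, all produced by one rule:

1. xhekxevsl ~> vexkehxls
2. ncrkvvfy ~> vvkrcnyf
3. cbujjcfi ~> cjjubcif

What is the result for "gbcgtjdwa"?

Rule — reverse the string, then move the first 2 characters to the end (rotate left by 2).
Doing the same to "gbcgtjdwa": "djtgcbgaw".

djtgcbgaw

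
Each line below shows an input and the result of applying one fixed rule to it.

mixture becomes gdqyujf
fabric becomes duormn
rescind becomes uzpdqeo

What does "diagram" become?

In each case the input is transformed by: shift every letter 12 places forward in the alphabet (wrapping around), then move the last 3 characters to the front (rotate right by 3).
Starting from "diagram": after the first operation, "pumsdmy"; after the second, "dmypums".

dmypums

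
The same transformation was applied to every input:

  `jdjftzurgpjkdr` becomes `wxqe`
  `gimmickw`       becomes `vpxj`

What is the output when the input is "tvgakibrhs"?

oeuf

What's happening: shift every letter 13 places forward in the alphabet (wrapping around) — i.e. ROT13, then keep only the last 4 characters.
Working it through for "tvgakibrhs": intermediate "gitnxvoeuf", final "oeuf".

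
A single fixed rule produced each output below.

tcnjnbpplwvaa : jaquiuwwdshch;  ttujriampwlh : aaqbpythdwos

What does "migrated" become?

The pattern: shift every letter 7 places forward in the alphabet (wrapping around), then swap each adjacent pair of characters (1↔2, 3↔4, ...).
Starting from "migrated": after the first operation, "tpnyhalk"; after the second, "ptynahkl".

ptynahkl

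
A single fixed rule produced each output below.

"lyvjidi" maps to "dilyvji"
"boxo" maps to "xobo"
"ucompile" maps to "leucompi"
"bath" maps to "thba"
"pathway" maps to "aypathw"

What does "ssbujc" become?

jcssbu

The transformation: move the last 2 characters to the front (rotate right by 2).
So "ssbujc" becomes "jcssbu".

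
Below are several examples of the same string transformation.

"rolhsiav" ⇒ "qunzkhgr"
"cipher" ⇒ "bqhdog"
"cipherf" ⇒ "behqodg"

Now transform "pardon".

The pattern: shift every letter 1 place backward in the alphabet (wrapping around), then take characters alternately from the front and the back (1st, last, 2nd, 2nd-last, ...).
Starting from "pardon": after the first operation, "ozqcnm"; after the second, "omznqc".
(Check on "cipherf": → "bhogdqe" → "behqodg" ✓)

omznqc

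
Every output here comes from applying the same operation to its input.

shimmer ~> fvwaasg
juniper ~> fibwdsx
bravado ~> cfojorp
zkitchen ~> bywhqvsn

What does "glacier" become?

fzoqwsu

The pattern: swap the first and last characters, then shift every letter 12 places backward in the alphabet (wrapping around).
Applying that to "glacier" gives "fzoqwsu".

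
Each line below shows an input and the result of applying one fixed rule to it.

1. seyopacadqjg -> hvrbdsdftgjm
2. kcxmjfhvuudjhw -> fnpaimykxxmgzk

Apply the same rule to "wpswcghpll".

szzvjfskoo

The pattern: swap each adjacent pair of characters (1↔2, 3↔4, ...), then shift every letter 3 places forward in the alphabet (wrapping around).
So "wpswcghpll" becomes "szzvjfskoo".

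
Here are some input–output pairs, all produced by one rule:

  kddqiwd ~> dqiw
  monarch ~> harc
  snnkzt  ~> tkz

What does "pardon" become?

ndo

Each output is the input with this applied: delete the first 3 characters, then move the last character to the front.
"pardon" → "don" → "ndo".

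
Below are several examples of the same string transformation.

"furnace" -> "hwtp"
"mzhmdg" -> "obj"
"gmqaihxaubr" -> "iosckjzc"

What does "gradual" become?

itcf

In each case the input is transformed by: shift every letter 2 places forward in the alphabet (wrapping around), then delete the last 3 characters.
On "gradual": the first step gives "itcfwcn", and the second then gives "itcf".
(Check on "mzhmdg": → "objofi" → "obj" ✓)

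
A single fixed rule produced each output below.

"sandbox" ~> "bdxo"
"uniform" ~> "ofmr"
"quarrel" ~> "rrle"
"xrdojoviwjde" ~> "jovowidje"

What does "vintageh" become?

Each output is the input with this applied: delete the first 3 characters, then swap each adjacent pair of characters (1↔2, 3↔4, ...).
Working it through for "vintageh": intermediate "tageh", final "ategh".

ategh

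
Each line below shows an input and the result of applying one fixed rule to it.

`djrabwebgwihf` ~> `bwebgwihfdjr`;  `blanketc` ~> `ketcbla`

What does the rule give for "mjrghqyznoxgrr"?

hqyznoxgrrmjr

In each case the input is transformed by: move the first 3 characters to the end (rotate left by 3), then delete the first character.
Applying both steps to "mjrghqyznoxgrr": "ghqyznoxgrrmjr", then "hqyznoxgrrmjr".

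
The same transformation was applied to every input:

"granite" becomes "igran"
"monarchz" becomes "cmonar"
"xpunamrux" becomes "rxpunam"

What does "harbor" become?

bhar

Looking at the pairs, the operation is to delete the last 2 characters, then move the last character to the front.
On "harbor": the first step gives "harb", and the second then gives "bhar".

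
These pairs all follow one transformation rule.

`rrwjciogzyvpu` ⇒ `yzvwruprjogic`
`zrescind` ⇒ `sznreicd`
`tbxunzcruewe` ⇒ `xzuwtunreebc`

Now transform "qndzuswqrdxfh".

The pattern: sort the characters into reverse alphabetical order, then swap each adjacent pair of characters (1↔2, 3↔4, ...).
On "qndzuswqrdxfh": the first step gives "zxwusrqqnhfdd", and the second then gives "xzuwrsqqhndfd".

xzuwrsqqhndfd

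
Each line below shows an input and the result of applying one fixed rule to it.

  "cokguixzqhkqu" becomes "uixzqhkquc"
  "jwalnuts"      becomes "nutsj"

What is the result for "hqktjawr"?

Each output is the input with this applied: move the first character to the end, then delete the first 3 characters.
On "hqktjawr": the first step gives "qktjawrh", and the second then gives "jawrh".

jawrh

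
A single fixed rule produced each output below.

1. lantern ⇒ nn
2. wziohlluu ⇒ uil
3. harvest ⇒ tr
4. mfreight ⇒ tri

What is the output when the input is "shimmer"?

ri

What's happening: take characters alternately from the front and the back (1st, last, 2nd, 2nd-last, ...), then keep one character in every 3, starting at position 2 (positions 2nd, 5th, 8th, ...).
Starting from "shimmer": after the first operation, "srheimm"; after the second, "ri".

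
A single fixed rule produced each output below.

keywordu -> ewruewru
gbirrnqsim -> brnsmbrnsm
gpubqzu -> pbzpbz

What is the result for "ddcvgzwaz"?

dvzadvza

The rule is to keep every other character starting from the second (positions 2nd, 4th, 6th, ...), then write the whole string twice.
On "ddcvgzwaz": the first step gives "dvza", and the second then gives "dvzadvza".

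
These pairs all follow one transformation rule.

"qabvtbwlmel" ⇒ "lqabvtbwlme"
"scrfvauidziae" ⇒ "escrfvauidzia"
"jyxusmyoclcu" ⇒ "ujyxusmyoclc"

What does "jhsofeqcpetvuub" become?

bjhsofeqcpetvuu

Rule — move the last character to the front.
Doing the same to "jhsofeqcpetvuub": "bjhsofeqcpetvuu".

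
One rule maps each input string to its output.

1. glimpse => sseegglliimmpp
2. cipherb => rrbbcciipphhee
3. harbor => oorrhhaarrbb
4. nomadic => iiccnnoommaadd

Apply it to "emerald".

llddeemmeerraa

The pattern: move the last 2 characters to the front (rotate right by 2), then double every character.
"emerald" → "ldemera" → "llddeemmeerraa".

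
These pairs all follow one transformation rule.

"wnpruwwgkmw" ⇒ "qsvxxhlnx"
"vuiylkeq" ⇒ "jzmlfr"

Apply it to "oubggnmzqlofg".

chhonarmpgh

The transformation: delete the first 2 characters, then shift every letter 1 place forward in the alphabet (wrapping around).
For "oubggnmzqlofg" the result is "chhonarmpgh".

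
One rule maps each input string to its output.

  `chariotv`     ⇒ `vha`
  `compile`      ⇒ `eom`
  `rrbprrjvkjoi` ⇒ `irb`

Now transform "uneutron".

nne

Rule — swap the first and last characters, then keep only the first 3 characters.
Working it through for "uneutron": intermediate "nneutrou", final "nne".
(Check on "rrbprrjvkjoi": → "irbprrjvkjor" → "irb" ✓)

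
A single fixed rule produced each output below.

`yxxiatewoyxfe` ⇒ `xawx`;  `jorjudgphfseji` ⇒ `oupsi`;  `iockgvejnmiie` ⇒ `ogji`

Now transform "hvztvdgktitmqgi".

vvktg

The transformation: keep one character in every 3, starting at position 2 (positions 2nd, 5th, 8th, ...).
So "hvztvdgktitmqgi" becomes "vvktg".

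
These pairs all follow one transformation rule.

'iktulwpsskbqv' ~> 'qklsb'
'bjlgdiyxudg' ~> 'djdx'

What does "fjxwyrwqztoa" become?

Looking at the pairs, the operation is to move the last 2 characters to the front (rotate right by 2), then keep one character in every 3, starting at position 1 (positions 1st, 4th, 7th, ...).
Applying both steps to "fjxwyrwqztoa": "oafjxwyrwqzt", then "ojyq".

ojyq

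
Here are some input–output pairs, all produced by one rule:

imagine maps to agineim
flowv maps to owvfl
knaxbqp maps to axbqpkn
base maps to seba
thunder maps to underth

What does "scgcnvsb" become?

gcnvsbsc

Rule — move the first 2 characters to the end (rotate left by 2).
"scgcnvsb" → "gcnvsbsc".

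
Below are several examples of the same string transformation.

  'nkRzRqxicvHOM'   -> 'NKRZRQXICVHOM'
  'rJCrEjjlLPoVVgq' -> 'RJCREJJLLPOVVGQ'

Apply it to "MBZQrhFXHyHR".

Looking at the pairs, the operation is to convert every letter to uppercase.
Applying that to "MBZQrhFXHyHR" gives "MBZQRHFXHYHR".

MBZQRHFXHYHR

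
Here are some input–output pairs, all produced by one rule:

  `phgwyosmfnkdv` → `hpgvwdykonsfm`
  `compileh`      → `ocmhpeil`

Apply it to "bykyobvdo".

ybkoydovb

Each output is the input with this applied: move the first character to the end, then take characters alternately from the front and the back (1st, last, 2nd, 2nd-last, ...).
For "bykyobvdo", step one produces "ykyobvdob"; step two turns that into "ybkoydovb".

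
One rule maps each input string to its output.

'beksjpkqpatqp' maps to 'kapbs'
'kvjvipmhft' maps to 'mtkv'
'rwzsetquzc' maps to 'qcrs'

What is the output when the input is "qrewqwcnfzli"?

The rule is to keep one character in every 3, starting at position 1 (positions 1st, 4th, 7th, ...), then move the first 2 characters to the end (rotate left by 2).
"qrewqwcnfzli" → "qwcz" → "czqw".

czqw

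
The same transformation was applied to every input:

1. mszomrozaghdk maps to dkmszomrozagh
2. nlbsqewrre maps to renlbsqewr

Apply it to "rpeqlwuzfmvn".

vnrpeqlwuzfm

The transformation: move the last 2 characters to the front (rotate right by 2).
So "rpeqlwuzfmvn" becomes "vnrpeqlwuzfm".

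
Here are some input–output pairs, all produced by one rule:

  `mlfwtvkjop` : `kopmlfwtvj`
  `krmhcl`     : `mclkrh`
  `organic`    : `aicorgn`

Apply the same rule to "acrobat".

oatacrb

The pattern: move the last 3 characters to the front (rotate right by 3), then swap the first and last characters.
Applying both steps to "acrobat": "batacro", then "oatacrb".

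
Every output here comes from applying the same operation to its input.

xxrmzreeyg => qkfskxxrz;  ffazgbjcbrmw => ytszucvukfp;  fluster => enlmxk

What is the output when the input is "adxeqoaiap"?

The transformation: delete the first character, then shift every letter 7 places backward in the alphabet (wrapping around).
Starting from "adxeqoaiap": after the first operation, "dxeqoaiap"; after the second, "wqxjhtbti".

wqxjhtbti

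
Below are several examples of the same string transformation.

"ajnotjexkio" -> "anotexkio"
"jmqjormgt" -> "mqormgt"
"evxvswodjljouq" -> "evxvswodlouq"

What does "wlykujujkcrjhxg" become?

The rule is to remove every "j".
On "wlykujujkcrjhxg" that produces "wlykuukcrhxg".

wlykuukcrhxg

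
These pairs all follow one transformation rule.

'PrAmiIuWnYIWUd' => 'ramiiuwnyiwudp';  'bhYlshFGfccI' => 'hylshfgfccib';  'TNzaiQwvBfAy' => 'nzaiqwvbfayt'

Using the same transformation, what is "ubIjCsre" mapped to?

bijcsreu

Each output is the input with this applied: move the first character to the end, then convert every letter to lowercase.
"ubIjCsre" → "bijcsreu".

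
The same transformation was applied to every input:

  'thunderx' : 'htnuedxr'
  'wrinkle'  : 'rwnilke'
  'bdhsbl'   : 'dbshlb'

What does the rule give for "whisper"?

hwsiepr

What's happening: swap each adjacent pair of characters (1↔2, 3↔4, ...).
So "whisper" becomes "hwsiepr".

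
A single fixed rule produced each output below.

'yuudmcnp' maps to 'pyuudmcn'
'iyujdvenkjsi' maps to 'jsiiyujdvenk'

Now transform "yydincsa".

ayydincs

In each case the input is transformed by: move the first 3 characters to the end (rotate left by 3), then swap the front and back halves of the string.
Applying that to "yydincsa" gives "ayydincs".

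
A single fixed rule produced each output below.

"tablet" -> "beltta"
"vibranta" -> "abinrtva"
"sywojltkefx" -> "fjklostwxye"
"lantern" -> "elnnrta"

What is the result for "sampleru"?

elmprsua

The rule is to sort the characters into alphabetical order, then move the first character to the end.
On "sampleru": the first step gives "aelmprsu", and the second then gives "elmprsua".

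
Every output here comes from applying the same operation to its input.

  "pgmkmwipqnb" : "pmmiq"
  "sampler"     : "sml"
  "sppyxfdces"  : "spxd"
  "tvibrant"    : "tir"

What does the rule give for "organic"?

ogn

Rule — keep every other character starting from the first (positions 1st, 3rd, 5th, ...), then delete the last character.
Starting from "organic": after the first operation, "ognc"; after the second, "ogn".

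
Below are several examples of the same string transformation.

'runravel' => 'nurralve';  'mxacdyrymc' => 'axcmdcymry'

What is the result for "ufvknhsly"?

vfkunyhls

In each case the input is transformed by: move the first 2 characters to the end (rotate left by 2), then take characters alternately from the front and the back (1st, last, 2nd, 2nd-last, ...).
For "ufvknhsly" the result is "vfkunyhls".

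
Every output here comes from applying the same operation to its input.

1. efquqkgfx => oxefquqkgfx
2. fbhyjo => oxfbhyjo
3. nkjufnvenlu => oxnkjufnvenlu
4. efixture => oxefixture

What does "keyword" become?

What's happening: prepend "ox".
"keyword" → "oxkeyword".

oxkeyword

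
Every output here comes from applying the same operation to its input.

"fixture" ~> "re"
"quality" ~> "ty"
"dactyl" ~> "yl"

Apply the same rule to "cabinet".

In each case the input is transformed by: keep only the last 2 characters.
For "cabinet" the result is "et".

et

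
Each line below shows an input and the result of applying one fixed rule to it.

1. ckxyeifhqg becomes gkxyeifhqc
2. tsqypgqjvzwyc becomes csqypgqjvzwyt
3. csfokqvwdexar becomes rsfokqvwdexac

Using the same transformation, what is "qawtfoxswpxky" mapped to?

Each output is the input with this applied: swap the first and last characters.
So "qawtfoxswpxky" becomes "yawtfoxswpxkq".

yawtfoxswpxkq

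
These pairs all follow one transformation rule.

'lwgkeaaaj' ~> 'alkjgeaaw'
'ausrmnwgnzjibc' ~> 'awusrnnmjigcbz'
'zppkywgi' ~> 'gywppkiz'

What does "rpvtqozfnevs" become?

evvtsrqponfz

The pattern: sort the characters into reverse alphabetical order, then swap the first and last characters.
Applying that to "rpvtqozfnevs" gives "evvtsrqponfz".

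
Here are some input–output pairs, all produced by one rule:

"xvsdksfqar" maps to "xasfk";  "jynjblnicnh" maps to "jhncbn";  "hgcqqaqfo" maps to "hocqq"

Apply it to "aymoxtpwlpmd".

ammlxp

The rule is to keep every other character starting from the first (positions 1st, 3rd, 5th, ...), then take characters alternately from the front and the back (1st, last, 2nd, 2nd-last, ...).
On "aymoxtpwlpmd": the first step gives "amxplm", and the second then gives "ammlxp".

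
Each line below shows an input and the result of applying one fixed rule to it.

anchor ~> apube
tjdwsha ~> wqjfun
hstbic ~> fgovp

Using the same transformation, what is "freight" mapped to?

Looking at the pairs, the operation is to shift every letter 13 places forward in the alphabet (wrapping around) — i.e. ROT13, then delete the first character.
For "freight", step one produces "servtug"; step two turns that into "ervtug".

ervtug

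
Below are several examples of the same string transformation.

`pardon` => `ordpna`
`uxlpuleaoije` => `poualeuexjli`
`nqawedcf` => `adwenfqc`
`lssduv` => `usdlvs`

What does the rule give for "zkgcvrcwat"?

The rule is to take characters alternately from the front and the back (1st, last, 2nd, 2nd-last, ...), then swap the front and back halves of the string.
Starting from "zkgcvrcwat": after the first operation, "ztkagwccvr"; after the second, "wccvrztkag".

wccvrztkag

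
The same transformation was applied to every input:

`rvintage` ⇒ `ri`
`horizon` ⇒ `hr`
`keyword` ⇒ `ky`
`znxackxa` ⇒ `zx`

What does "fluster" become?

The transformation: keep every other character starting from the first (positions 1st, 3rd, 5th, ...), then keep only the first 2 characters.
On "fluster" that produces "fu".
(Check on "keyword": → "kyod" → "ky" ✓)

fu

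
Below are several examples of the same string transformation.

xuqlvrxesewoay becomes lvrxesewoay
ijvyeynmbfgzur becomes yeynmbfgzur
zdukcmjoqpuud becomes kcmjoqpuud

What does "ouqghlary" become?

What's happening: delete the first 3 characters.
Applying that to "ouqghlary" gives "ghlary".

ghlary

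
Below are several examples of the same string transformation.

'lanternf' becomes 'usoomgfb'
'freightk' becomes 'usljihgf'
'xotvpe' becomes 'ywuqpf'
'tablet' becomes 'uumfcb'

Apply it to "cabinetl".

uomjfdcb

Looking at the pairs, the operation is to sort the characters into reverse alphabetical order, then shift every letter 1 place forward in the alphabet (wrapping around).
Starting from "cabinetl": after the first operation, "tnliecba"; after the second, "uomjfdcb".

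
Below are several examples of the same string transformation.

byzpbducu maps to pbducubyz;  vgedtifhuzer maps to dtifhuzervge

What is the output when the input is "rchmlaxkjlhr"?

mlaxkjlhrrch

The rule is to move the first 3 characters to the end (rotate left by 3).
"rchmlaxkjlhr" → "mlaxkjlhrrch".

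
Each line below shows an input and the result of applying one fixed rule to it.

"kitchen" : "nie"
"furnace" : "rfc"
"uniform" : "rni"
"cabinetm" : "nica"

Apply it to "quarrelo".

rqla

The pattern: sort the characters into reverse alphabetical order, then keep every other character starting from the second (positions 2nd, 4th, 6th, ...).
For "quarrelo", step one produces "urrqolea"; step two turns that into "rqla".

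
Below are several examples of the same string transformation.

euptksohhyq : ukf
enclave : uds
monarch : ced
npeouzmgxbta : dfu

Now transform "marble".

cqh

Each output is the input with this applied: shift every letter 10 places backward in the alphabet (wrapping around), then keep only the first 3 characters.
Starting from "marble": after the first operation, "cqhrbu"; after the second, "cqh".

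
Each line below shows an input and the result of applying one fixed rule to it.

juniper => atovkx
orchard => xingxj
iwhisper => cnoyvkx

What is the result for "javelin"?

Each output is the input with this applied: delete the first character, then shift every letter 6 places forward in the alphabet (wrapping around).
"javelin" → "avelin" → "gbkrot".
(Check on "iwhisper": → "whisper" → "cnoyvkx" ✓)

gbkrot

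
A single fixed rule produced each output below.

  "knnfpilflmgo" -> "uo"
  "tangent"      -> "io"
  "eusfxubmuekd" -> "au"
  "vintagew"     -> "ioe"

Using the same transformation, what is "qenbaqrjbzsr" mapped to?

ia

Looking at the pairs, the operation is to shift every letter 8 places forward in the alphabet (wrapping around), then keep only the vowels.
Doing the same to "qenbaqrjbzsr": "ia".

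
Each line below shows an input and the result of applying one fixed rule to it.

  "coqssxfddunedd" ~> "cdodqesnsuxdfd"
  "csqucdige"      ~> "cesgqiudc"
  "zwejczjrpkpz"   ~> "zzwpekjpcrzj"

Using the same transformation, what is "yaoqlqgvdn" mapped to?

ynadovqglq

Each output is the input with this applied: take characters alternately from the front and the back (1st, last, 2nd, 2nd-last, ...).
On "yaoqlqgvdn" that produces "ynadovqglq".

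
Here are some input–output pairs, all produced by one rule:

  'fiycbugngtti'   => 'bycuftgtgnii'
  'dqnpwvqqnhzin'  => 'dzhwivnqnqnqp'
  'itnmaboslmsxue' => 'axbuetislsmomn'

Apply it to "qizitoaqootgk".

azgtitiqkqooo

The rule is to sort the characters into alphabetical order, then take characters alternately from the front and the back (1st, last, 2nd, 2nd-last, ...).
"qizitoaqootgk" → "agiikoooqqttz" → "azgtitiqkqooo".
(Check on "fiycbugngtti": → "bcfggiinttuy" → "bycuftgtgnii" ✓)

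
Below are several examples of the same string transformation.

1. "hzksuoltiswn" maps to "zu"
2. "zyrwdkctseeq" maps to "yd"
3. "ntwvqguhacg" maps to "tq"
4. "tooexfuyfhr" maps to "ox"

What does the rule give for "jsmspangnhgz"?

What's happening: keep one character in every 3, starting at position 2 (positions 2nd, 5th, 8th, ...), then keep only the first 2 characters.
For "jsmspangnhgz", step one produces "spgg"; step two turns that into "sp".

sp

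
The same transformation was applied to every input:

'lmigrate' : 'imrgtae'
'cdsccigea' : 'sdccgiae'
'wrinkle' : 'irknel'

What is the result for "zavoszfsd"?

Rule — delete the first character, then swap each adjacent pair of characters (1↔2, 3↔4, ...).
On "zavoszfsd": the first step gives "avoszfsd", and the second then gives "vasofzds".

vasofzds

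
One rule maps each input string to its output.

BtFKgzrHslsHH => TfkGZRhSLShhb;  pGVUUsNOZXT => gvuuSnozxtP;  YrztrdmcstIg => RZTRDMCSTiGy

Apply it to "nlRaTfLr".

The transformation: flip the case of every letter, then move the first character to the end.
For "nlRaTfLr", step one produces "NLrAtFlR"; step two turns that into "LrAtFlRN".
(Check on "BtFKgzrHslsHH": → "bTfkGZRhSLShh" → "TfkGZRhSLShhb" ✓)

LrAtFlRN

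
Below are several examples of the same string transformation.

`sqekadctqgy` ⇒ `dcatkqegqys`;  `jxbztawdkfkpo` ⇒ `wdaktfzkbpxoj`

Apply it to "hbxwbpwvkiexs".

The transformation: take characters alternately from the front and the back (1st, last, 2nd, 2nd-last, ...), then reverse the string.
On "hbxwbpwvkiexs": the first step gives "hsbxxewibkpvw", and the second then gives "wvpkbiwexxbsh".
(Check on "sqekadctqgy": → "syqgeqktacd" → "dcatkqegqys" ✓)

wvpkbiwexxbsh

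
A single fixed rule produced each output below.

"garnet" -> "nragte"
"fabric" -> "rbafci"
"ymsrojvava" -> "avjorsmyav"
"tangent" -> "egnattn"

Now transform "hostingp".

Looking at the pairs, the operation is to move the last 2 characters to the front (rotate right by 2), then reverse the string.
On "hostingp": the first step gives "gphostin", and the second then gives "nitsohpg".

nitsohpg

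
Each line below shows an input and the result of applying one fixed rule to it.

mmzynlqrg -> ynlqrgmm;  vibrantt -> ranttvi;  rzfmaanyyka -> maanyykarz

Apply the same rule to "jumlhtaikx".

Each output is the input with this applied: move the first 2 characters to the end (rotate left by 2), then delete the first character.
Applying both steps to "jumlhtaikx": "mlhtaikxju", then "lhtaikxju".

lhtaikxju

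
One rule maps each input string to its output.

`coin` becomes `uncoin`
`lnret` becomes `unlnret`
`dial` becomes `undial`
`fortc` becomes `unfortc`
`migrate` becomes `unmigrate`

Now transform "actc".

What's happening: prepend "un".
On "actc" that produces "unactc".

unactc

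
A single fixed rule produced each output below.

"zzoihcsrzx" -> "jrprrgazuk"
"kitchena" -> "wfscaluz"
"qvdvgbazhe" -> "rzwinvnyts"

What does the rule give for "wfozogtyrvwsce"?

Rule — move the last 3 characters to the front (rotate right by 3), then shift every letter 8 places backward in the alphabet (wrapping around).
"wfozogtyrvwsce" → "kuwoxgrgylqjno".

kuwoxgrgylqjno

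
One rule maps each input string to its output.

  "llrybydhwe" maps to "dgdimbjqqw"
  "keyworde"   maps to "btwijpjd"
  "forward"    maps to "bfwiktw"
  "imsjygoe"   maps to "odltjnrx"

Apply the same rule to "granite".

The transformation: move the first 3 characters to the end (rotate left by 3), then shift every letter 5 places forward in the alphabet (wrapping around).
Applying both steps to "granite": "nitegra", then "snyjlwf".

snyjlwf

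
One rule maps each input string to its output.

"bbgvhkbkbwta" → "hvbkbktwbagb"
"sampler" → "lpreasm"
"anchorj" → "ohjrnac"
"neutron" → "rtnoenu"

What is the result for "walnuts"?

unstawl

Rule — move the first 3 characters to the end (rotate left by 3), then swap each adjacent pair of characters (1↔2, 3↔4, ...).
For "walnuts", step one produces "nutswal"; step two turns that into "unstawl".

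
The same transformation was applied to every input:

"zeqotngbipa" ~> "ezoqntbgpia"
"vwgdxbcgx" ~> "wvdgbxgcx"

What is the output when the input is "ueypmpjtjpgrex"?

Each output is the input with this applied: swap each adjacent pair of characters (1↔2, 3↔4, ...).
So "ueypmpjtjpgrex" becomes "eupypmtjpjrgxe".

eupypmtjpjrgxe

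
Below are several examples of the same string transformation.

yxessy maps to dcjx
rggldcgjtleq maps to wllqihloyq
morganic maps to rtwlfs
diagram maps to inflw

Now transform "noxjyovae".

stcodta

The transformation: shift every letter 5 places forward in the alphabet (wrapping around), then delete the last 2 characters.
Applying both steps to "noxjyovae": "stcodtafj", then "stcodta".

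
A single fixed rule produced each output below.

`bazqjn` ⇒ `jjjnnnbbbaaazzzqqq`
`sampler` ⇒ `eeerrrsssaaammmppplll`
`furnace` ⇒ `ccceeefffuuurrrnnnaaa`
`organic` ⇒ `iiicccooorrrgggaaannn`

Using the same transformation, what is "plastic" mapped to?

iiicccppplllaaasssttt

The transformation: move the last 2 characters to the front (rotate right by 2), then repeat every character 3 times.
For "plastic", step one produces "icplast"; step two turns that into "iiicccppplllaaasssttt".
(Check on "sampler": → "ersampl" → "eeerrrsssaaammmppplll" ✓)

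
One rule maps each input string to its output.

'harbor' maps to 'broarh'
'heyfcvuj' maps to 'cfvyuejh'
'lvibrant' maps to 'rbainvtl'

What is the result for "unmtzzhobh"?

What's happening: swap the front and back halves of the string, then take characters alternately from the front and the back (1st, last, 2nd, 2nd-last, ...).
Starting from "unmtzzhobh": after the first operation, "zhobhunmtz"; after the second, "zzhtombnhu".

zzhtombnhu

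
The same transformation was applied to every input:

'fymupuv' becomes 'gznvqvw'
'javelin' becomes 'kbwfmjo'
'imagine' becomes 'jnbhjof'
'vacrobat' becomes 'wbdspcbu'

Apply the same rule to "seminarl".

tfnjobsm

Each output is the input with this applied: shift every letter 1 place forward in the alphabet (wrapping around).
So "seminarl" becomes "tfnjobsm".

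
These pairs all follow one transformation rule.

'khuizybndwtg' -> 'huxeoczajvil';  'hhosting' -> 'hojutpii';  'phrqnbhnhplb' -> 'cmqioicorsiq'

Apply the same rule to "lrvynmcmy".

zndnozwsm

What's happening: reverse the string, then shift every letter 1 place forward in the alphabet (wrapping around).
For "lrvynmcmy", step one produces "ymcmnyvrl"; step two turns that into "zndnozwsm".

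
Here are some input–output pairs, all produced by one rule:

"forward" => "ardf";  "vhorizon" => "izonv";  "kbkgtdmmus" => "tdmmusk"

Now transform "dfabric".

ricd

The pattern: move the first character to the end, then delete the first 3 characters.
Applying both steps to "dfabric": "fabricd", then "ricd".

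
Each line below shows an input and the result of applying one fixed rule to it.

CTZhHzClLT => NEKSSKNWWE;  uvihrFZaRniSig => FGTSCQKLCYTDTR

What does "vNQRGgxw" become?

The pattern: shift every letter 11 places forward in the alphabet (wrapping around), then convert every letter to uppercase.
Working it through for "vNQRGgxw": intermediate "gYBCRrih", final "GYBCRRIH".

GYBCRRIH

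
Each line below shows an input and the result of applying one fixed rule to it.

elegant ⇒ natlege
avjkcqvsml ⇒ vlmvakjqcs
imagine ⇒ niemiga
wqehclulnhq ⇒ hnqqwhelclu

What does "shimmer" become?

The rule is to swap each adjacent pair of characters (1↔2, 3↔4, ...), then move the last 3 characters to the front (rotate right by 3).
Working it through for "shimmer": intermediate "hsmiemr", final "emrhsmi".

emrhsmi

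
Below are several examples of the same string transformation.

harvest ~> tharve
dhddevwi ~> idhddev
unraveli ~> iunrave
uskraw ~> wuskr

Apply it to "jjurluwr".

What's happening: move the last character to the front, then delete the last character.
"jjurluwr" → "rjjurlu".

rjjurlu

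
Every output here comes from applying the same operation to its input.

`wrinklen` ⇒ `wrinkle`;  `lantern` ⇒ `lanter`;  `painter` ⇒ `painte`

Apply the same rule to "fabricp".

Looking at the pairs, the operation is to delete the last character.
Doing the same to "fabricp": "fabric".

fabric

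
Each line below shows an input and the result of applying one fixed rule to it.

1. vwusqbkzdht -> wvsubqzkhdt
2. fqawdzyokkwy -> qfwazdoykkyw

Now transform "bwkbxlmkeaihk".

What's happening: swap each adjacent pair of characters (1↔2, 3↔4, ...).
Applying that to "bwkbxlmkeaihk" gives "wbbklxkmaehik".

wbbklxkmaehik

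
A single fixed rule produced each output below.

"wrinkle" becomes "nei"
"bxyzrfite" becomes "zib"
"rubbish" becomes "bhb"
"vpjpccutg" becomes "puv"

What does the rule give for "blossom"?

The pattern: move the first 3 characters to the end (rotate left by 3), then keep one character in every 3, starting at position 1 (positions 1st, 4th, 7th, ...).
For "blossom", step one produces "ssomblo"; step two turns that into "smo".

smo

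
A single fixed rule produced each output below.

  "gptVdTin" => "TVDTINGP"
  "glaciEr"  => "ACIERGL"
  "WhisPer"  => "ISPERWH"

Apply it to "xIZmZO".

What's happening: move the first 2 characters to the end (rotate left by 2), then convert every letter to uppercase.
On "xIZmZO": the first step gives "ZmZOxI", and the second then gives "ZMZOXI".

ZMZOXI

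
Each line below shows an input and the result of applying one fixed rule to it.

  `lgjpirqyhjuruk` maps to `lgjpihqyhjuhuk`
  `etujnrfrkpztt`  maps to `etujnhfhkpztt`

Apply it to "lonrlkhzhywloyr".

Rule — replace every "r" with "h".
Doing the same to "lonrlkhzhywloyr": "lonhlkhzhywloyh".

lonhlkhzhywloyh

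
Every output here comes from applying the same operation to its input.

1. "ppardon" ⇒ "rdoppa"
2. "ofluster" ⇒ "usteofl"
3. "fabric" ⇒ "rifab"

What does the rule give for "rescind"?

cinres

Each output is the input with this applied: delete the last character, then move the first 3 characters to the end (rotate left by 3).
Working it through for "rescind": intermediate "rescin", final "cinres".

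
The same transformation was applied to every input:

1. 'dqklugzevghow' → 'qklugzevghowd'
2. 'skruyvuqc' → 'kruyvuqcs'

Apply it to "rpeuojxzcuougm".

peuojxzcuougmr

Rule — move the first character to the end.
So "rpeuojxzcuougm" becomes "peuojxzcuougmr".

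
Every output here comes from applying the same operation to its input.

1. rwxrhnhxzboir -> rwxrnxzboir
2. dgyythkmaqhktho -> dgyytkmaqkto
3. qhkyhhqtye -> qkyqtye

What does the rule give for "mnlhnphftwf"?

The transformation: remove every "h".
Applying that to "mnlhnphftwf" gives "mnlnpftwf".

mnlnpftwf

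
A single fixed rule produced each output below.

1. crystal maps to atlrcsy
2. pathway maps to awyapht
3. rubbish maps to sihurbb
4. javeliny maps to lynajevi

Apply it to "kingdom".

odmikgn

The transformation: swap each adjacent pair of characters (1↔2, 3↔4, ...), then move the last 3 characters to the front (rotate right by 3).
For "kingdom", step one produces "ikgnodm"; step two turns that into "odmikgn".
(Check on "crystal": → "rcsyatl" → "atlrcsy" ✓)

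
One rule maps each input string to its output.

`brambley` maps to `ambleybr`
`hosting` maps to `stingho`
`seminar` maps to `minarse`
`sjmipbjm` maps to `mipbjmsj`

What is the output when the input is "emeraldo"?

The pattern: move the first 2 characters to the end (rotate left by 2).
Applying that to "emeraldo" gives "eraldoem".

eraldoem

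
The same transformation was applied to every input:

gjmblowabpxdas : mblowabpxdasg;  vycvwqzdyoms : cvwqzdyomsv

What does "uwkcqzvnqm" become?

kcqzvnqmu

In each case the input is transformed by: move the first character to the end, then delete the first character.
Working it through for "uwkcqzvnqm": intermediate "wkcqzvnqmu", final "kcqzvnqmu".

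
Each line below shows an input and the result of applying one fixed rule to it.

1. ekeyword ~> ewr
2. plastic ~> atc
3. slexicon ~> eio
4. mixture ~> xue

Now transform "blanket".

The rule is to delete the first 2 characters, then keep every other character starting from the first (positions 1st, 3rd, 5th, ...).
On "blanket": the first step gives "anket", and the second then gives "akt".
(Check on "ekeyword": → "eyword" → "ewr" ✓)

akt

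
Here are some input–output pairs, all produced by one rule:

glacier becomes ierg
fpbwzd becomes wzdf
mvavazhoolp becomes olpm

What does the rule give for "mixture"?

urem

Rule — move the first character to the end, then keep only the last 4 characters.
For "mixture", step one produces "ixturem"; step two turns that into "urem".
(Check on "glacier": → "lacierg" → "ierg" ✓)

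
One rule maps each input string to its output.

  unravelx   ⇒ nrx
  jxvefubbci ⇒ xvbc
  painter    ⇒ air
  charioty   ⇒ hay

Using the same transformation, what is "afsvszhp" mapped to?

fsp

What's happening: swap each adjacent pair of characters (1↔2, 3↔4, ...), then keep one character in every 3, starting at position 1 (positions 1st, 4th, 7th, ...).
Starting from "afsvszhp": after the first operation, "favszsph"; after the second, "fsp".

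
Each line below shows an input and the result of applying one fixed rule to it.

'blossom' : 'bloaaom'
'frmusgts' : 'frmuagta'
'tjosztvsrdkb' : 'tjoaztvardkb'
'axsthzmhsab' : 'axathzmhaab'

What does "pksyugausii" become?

The pattern: replace every "s" with "a".
On "pksyugausii" that produces "pkayugauaii".

pkayugauaii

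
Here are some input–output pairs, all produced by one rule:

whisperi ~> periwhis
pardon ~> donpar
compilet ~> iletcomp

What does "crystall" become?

Each output is the input with this applied: swap the front and back halves of the string.
So "crystall" becomes "tallcrys".

tallcrys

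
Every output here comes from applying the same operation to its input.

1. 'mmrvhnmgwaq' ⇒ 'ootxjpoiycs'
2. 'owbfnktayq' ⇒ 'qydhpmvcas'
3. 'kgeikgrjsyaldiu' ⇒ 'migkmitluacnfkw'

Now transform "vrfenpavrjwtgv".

xthgprcxtlyvix

What's happening: shift every letter 2 places forward in the alphabet (wrapping around).
For "vrfenpavrjwtgv" the result is "xthgprcxtlyvix".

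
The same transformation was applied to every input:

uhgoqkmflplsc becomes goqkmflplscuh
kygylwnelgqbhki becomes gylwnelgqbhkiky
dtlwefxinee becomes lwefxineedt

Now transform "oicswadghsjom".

Each output is the input with this applied: move the first 2 characters to the end (rotate left by 2).
For "oicswadghsjom" the result is "cswadghsjomoi".

cswadghsjomoi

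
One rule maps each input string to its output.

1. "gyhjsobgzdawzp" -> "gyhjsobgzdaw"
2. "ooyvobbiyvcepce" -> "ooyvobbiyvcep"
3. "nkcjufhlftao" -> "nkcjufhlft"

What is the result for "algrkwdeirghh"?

algrkwdeirg

Rule — delete the last 2 characters.
On "algrkwdeirghh" that produces "algrkwdeirg".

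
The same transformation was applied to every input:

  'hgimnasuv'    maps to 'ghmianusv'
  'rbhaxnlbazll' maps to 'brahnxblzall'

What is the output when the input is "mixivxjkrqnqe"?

imixxvkjqrqne

Rule — swap each adjacent pair of characters (1↔2, 3↔4, ...).
Applying that to "mixivxjkrqnqe" gives "imixxvkjqrqne".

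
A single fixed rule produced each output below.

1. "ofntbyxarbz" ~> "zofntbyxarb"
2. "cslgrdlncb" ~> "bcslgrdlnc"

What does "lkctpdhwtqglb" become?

Looking at the pairs, the operation is to move the last character to the front.
On "lkctpdhwtqglb" that produces "blkctpdhwtqgl".

blkctpdhwtqgl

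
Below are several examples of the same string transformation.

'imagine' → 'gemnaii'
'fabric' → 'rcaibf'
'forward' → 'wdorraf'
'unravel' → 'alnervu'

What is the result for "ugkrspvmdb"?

What's happening: take characters alternately from the front and the back (1st, last, 2nd, 2nd-last, ...), then swap the first and last characters.
Applying both steps to "ugkrspvmdb": "ubgdkmrvsp", then "pbgdkmrvsu".

pbgdkmrvsu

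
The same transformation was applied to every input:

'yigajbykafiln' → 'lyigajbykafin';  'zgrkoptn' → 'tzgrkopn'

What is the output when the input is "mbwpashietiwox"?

In each case the input is transformed by: move the last character to the front, then swap the first and last characters.
On "mbwpashietiwox": the first step gives "xmbwpashietiwo", and the second then gives "ombwpashietiwx".

ombwpashietiwx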